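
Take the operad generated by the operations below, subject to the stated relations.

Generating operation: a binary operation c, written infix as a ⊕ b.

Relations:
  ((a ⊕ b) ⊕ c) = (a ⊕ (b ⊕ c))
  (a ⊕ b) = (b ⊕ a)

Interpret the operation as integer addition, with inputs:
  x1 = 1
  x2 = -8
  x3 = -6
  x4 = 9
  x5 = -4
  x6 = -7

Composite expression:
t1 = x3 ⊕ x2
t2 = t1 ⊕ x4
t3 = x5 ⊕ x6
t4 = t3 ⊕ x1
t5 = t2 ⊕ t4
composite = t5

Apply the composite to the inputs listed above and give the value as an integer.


-15

(x3 ⊕ x2) = -14
((x3 ⊕ x2) ⊕ x4) = -5
(x5 ⊕ x6) = -11
((x5 ⊕ x6) ⊕ x1) = -10
(((x3 ⊕ x2) ⊕ x4) ⊕ ((x5 ⊕ x6) ⊕ x1)) = -15


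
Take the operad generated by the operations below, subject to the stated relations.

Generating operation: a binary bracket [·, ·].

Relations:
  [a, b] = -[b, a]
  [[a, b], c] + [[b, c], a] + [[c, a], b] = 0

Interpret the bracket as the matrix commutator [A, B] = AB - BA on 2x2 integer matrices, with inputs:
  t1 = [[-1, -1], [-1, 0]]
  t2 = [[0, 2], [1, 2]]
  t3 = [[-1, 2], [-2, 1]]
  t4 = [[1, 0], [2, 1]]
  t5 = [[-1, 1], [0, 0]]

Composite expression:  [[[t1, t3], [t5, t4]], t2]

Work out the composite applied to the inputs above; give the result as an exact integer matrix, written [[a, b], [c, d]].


[t1, t3] = [[4, -4], [0, -4]]
[t5, t4] = [[2, 0], [2, -2]]
[[t1, t3], [t5, t4]] = [[-8, 16], [-16, 8]]
[[[t1, t3], [t5, t4]], t2] = [[48, 0], [48, -48]]

[[48, 0], [48, -48]]


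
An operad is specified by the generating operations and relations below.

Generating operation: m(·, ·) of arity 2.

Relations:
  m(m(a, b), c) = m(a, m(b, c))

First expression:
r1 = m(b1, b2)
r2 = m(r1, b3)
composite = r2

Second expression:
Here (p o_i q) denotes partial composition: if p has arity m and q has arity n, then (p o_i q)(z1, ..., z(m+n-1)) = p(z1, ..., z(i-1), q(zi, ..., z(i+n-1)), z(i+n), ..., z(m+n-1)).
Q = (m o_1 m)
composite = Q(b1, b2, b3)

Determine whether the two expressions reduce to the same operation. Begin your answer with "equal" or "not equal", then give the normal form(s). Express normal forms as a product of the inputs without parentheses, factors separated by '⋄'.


equal; the common form is b1 ⋄ b2 ⋄ b3

Normal form of the first expression: b1 ⋄ b2 ⋄ b3
Normal form of the second expression: b1 ⋄ b2 ⋄ b3
The normal forms match — equal.


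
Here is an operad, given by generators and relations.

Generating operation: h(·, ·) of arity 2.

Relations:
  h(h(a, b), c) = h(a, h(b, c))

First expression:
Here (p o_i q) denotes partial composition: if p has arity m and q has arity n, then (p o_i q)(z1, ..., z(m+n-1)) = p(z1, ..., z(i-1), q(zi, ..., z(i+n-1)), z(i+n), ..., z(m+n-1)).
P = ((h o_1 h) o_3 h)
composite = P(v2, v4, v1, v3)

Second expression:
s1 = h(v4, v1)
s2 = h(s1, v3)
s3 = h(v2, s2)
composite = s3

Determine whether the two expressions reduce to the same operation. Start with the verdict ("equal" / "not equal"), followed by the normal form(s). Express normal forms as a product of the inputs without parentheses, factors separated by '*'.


equal — both sides give v2 * v4 * v1 * v3

Normal form of the first expression: v2 * v4 * v1 * v3
Normal form of the second expression: v2 * v4 * v1 * v3
Same normal form: equal.


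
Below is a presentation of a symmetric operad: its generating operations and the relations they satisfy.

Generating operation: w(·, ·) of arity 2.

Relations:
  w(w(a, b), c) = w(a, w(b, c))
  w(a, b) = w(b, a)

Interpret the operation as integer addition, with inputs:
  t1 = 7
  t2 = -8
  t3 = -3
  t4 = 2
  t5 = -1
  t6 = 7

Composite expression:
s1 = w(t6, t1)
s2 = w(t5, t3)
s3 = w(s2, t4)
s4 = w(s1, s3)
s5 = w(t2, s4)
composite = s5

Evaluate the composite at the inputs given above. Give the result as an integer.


w(t6, t1) = 14
w(t5, t3) = -4
w(w(t5, t3), t4) = -2
w(w(t6, t1), w(w(t5, t3), t4)) = 12
w(t2, w(w(t6, t1), w(w(t5, t3), t4))) = 4

4


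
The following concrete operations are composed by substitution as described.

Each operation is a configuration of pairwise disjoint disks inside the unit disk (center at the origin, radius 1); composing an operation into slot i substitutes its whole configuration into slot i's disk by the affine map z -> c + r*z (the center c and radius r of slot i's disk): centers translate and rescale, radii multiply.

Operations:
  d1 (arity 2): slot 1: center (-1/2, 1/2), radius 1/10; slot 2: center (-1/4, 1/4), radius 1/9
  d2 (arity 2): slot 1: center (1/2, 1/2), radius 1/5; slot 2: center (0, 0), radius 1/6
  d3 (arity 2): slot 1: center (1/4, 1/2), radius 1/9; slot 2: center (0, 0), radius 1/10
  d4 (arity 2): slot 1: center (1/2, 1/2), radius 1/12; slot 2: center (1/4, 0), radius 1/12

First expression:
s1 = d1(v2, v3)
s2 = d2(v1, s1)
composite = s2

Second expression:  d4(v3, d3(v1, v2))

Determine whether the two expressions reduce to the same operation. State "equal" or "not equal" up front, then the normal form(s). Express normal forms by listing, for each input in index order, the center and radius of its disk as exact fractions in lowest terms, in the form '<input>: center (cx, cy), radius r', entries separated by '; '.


not equal; first: v1: center (1/2, 1/2), radius 1/5; v2: center (-1/12, 1/12), radius 1/60; v3: center (-1/24, 1/24), radius 1/54; second: v1: center (13/48, 1/24), radius 1/108; v2: center (1/4, 0), radius 1/120; v3: center (1/2, 1/2), radius 1/12

Reducing the first expression gives v1: center (1/2, 1/2), radius 1/5; v2: center (-1/12, 1/12), radius 1/60; v3: center (-1/24, 1/24), radius 1/54
Reducing the second expression gives v1: center (13/48, 1/24), radius 1/108; v2: center (1/4, 0), radius 1/120; v3: center (1/2, 1/2), radius 1/12
Distinct normal forms: not equal.


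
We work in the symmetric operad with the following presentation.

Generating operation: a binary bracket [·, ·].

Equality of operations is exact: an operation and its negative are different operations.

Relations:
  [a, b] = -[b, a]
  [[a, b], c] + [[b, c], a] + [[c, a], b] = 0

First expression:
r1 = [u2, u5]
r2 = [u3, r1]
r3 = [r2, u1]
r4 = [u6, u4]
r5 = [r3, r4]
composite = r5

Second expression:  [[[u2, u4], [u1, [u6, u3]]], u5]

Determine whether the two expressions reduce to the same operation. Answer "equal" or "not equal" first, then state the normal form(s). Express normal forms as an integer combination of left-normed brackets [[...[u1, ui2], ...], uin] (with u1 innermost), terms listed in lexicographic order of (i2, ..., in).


not equal — first -[[[[[u1, u2], u5], u3], u4], u6] + [[[[[u1, u2], u5], u3], u6], u4] + [[[[[u1, u3], u2], u5], u4], u6] - [[[[[u1, u3], u2], u5], u6], u4] - [[[[[u1, u3], u5], u2], u4], u6] + [[[[[u1, u3], u5], u2], u6], u4] + [[[[[u1, u5], u2], u3], u4], u6] - [[[[[u1, u5], u2], u3], u6], u4], second [[[[[u1, u3], u6], u2], u4], u5] - [[[[[u1, u3], u6], u4], u2], u5] - [[[[[u1, u6], u3], u2], u4], u5] + [[[[[u1, u6], u3], u4], u2], u5]


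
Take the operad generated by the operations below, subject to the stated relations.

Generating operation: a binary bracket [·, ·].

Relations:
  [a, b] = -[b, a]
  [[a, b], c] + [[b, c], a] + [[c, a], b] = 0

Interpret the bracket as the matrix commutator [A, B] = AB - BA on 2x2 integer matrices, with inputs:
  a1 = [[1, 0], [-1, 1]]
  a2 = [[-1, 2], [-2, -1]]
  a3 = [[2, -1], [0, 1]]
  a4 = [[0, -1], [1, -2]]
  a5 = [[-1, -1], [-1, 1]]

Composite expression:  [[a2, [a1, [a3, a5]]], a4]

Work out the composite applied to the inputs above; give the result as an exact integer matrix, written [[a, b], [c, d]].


[[24, -16], [32, -24]]

[a3, a5] = [[1, -3], [1, -1]]
[a1, [a3, a5]] = [[-3, 0], [-2, 3]]
[a2, [a1, [a3, a5]]] = [[-4, 12], [12, 4]]
[[a2, [a1, [a3, a5]]], a4] = [[24, -16], [32, -24]]


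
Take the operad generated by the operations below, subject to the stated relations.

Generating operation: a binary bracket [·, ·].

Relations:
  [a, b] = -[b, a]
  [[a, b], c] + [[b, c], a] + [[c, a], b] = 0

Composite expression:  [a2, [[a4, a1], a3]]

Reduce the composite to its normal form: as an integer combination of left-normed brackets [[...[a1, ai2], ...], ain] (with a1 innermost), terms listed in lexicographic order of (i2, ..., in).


Skip Jacobi rewriting: expand, keep a1-initial words, read off terms.
Composite bracket: [a2, [[a4, a1], a3]]
Under [a, b] = ab - ba we get 8 signed associative words (2^3 = 8).
Only words starting with a1 matter:
  a1a4a3a2 (sign +1) contributes +[[[a1, a4], a3], a2]

[[[a1, a4], a3], a2]


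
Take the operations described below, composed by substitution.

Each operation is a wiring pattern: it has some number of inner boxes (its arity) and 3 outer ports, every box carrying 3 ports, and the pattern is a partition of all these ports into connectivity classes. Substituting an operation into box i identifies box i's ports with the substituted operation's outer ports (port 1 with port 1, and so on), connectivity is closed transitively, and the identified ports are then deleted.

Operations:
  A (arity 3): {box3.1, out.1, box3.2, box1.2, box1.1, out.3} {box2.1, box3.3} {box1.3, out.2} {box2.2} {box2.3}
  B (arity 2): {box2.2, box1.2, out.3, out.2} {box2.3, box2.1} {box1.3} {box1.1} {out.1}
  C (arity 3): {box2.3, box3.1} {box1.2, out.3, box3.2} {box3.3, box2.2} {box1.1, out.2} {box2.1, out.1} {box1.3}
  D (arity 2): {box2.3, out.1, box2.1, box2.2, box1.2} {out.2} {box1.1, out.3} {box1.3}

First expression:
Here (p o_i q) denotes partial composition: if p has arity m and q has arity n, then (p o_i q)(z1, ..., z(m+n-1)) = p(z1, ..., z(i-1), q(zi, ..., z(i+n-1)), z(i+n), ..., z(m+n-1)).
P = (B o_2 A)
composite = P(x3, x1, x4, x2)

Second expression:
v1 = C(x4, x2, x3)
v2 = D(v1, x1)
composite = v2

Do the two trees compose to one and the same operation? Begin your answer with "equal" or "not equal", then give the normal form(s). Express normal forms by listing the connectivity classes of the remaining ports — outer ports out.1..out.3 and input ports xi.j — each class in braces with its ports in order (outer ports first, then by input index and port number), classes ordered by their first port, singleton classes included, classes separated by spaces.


The first expression, normalized: {out.1} {out.2, out.3, x1.3, x3.2} {x1.1, x1.2, x2.1, x2.2} {x2.3, x4.1} {x3.1} {x3.3} {x4.2} {x4.3}
The second expression, normalized: {out.1, x1.1, x1.2, x1.3, x4.1} {out.2} {out.3, x2.1} {x2.2, x3.3} {x2.3, x3.1} {x3.2, x4.2} {x4.3}
Different reductions; not equal.

not equal; first: {out.1} {out.2, out.3, x1.3, x3.2} {x1.1, x1.2, x2.1, x2.2} {x2.3, x4.1} {x3.1} {x3.3} {x4.2} {x4.3}; second: {out.1, x1.1, x1.2, x1.3, x4.1} {out.2} {out.3, x2.1} {x2.2, x3.3} {x2.3, x3.1} {x3.2, x4.2} {x4.3}


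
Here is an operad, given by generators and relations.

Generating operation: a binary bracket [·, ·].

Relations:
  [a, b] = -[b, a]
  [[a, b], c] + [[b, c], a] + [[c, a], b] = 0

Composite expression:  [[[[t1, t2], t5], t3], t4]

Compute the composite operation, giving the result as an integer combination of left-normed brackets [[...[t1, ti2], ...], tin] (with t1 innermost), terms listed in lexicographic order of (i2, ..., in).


[[[[t1, t2], t5], t3], t4]

Left-normed coefficients sit on the t1-initial expansion words.
Composite bracket: [[[[t1, t2], t5], t3], t4]
The bracket unfolds into 16 signed words via [a, b] = ab - ba (2^4 = 16).
Collect the words opening with t1:
  sign of t1t2t5t3t4 is +1, so it contributes +[[[[t1, t2], t5], t3], t4]


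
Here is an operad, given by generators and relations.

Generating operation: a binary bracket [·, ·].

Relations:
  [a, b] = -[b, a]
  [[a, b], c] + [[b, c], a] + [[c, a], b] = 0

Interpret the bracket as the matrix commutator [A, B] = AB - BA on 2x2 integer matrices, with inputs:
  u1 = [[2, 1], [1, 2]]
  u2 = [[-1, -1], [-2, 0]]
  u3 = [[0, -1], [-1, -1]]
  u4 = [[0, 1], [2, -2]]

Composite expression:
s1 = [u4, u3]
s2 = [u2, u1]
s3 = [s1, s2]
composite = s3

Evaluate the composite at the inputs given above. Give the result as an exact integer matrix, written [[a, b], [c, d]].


[[1, 4], [6, -1]]

[u4, u3] = [[1, -3], [4, -1]]
[u2, u1] = [[1, -1], [1, -1]]
[[u4, u3], [u2, u1]] = [[1, 4], [6, -1]]


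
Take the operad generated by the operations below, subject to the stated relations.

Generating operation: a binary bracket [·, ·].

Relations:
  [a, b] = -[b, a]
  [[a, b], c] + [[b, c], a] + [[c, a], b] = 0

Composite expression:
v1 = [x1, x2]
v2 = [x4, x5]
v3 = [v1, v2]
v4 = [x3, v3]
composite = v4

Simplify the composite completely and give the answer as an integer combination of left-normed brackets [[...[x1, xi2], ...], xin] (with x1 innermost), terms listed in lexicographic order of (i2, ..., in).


-[[[[x1, x2], x4], x5], x3] + [[[[x1, x2], x5], x4], x3]

Left-normed coefficients sit on the x1-initial expansion words.
Composite bracket: [x3, [[x1, x2], [x4, x5]]]
Expanding via [a, b] = ab - ba: 16 signed words (2^4 = 16).
Keep just the words that open with x1:
  x1x2x4x5x3 (sign -1) contributes -[[[[x1, x2], x4], x5], x3]
  x1x2x5x4x3 (sign +1) contributes +[[[[x1, x2], x5], x4], x3]


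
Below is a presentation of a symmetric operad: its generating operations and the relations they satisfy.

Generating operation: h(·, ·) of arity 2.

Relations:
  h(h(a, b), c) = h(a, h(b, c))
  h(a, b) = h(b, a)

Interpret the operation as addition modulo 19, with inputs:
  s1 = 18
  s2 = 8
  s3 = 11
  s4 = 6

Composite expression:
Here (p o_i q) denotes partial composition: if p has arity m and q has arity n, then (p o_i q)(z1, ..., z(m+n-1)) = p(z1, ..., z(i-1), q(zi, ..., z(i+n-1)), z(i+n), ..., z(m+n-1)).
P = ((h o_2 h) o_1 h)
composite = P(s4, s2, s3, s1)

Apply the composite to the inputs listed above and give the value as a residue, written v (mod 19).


5 (mod 19)

h(s4, s2) = 14
h(s3, s1) = 10
h(h(s4, s2), h(s3, s1)) = 5


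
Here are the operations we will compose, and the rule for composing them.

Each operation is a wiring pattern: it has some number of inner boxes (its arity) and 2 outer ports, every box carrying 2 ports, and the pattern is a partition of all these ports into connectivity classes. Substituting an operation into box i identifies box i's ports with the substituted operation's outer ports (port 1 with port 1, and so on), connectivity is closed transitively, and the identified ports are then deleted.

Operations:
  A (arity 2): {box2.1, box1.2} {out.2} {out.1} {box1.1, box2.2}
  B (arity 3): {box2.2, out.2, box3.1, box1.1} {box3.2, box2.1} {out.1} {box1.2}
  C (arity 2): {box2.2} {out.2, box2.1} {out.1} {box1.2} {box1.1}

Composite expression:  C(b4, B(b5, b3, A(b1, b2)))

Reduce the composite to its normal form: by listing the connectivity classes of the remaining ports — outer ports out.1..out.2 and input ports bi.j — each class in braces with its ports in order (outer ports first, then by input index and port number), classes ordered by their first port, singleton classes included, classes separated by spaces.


{out.1} {out.2} {b1.1, b2.2} {b1.2, b2.1} {b3.1} {b3.2, b5.1} {b4.1} {b4.2} {b5.2}

Reachability decides: close wires over C-identified ports.
through A, on inputs (b1, b2): {out.1} {out.2} {b1.1, b2.2} {b1.2, b2.1} (out.j = stage outer ports)
through B, on inputs (b5, b3, b1, b2): {out.1} {out.2, b3.2, b5.1} {b1.1, b2.2} {b1.2, b2.1} {b3.1} {b5.2} (out.j = stage outer ports)
through C, on inputs (b4, b5, b3, b1, b2): {out.1} {out.2} {b1.1, b2.2} {b1.2, b2.1} {b3.1} {b3.2, b5.1} {b4.1} {b4.2} {b5.2} (out.j = stage outer ports)


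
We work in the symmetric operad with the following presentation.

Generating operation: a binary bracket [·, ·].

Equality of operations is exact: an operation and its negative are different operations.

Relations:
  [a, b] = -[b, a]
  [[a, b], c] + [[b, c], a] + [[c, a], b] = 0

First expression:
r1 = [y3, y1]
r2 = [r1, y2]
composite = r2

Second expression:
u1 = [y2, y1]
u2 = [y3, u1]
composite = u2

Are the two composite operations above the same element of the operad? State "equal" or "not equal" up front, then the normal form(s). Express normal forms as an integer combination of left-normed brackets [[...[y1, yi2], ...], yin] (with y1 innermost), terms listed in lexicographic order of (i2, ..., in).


not equal; the first gives -[[y1, y3], y2] and the second [[y1, y2], y3]

The first composite normalizes to -[[y1, y3], y2]
The second composite normalizes to [[y1, y2], y3]
They disagree, so not equal.


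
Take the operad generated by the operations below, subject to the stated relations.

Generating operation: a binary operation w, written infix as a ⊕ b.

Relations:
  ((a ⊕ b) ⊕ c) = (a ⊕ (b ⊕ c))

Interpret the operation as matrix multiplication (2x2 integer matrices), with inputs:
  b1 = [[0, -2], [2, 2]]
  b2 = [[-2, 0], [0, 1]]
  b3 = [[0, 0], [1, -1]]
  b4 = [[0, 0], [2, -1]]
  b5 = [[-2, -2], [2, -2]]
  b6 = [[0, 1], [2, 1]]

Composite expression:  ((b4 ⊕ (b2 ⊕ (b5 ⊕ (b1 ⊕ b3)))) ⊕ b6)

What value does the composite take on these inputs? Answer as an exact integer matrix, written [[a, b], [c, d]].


[[0, 0], [-16, 0]]

(b1 ⊕ b3) = [[-2, 2], [2, -2]]
(b5 ⊕ (b1 ⊕ b3)) = [[0, 0], [-8, 8]]
(b2 ⊕ (b5 ⊕ (b1 ⊕ b3))) = [[0, 0], [-8, 8]]
(b4 ⊕ (b2 ⊕ (b5 ⊕ (b1 ⊕ b3)))) = [[0, 0], [8, -8]]
((b4 ⊕ (b2 ⊕ (b5 ⊕ (b1 ⊕ b3)))) ⊕ b6) = [[0, 0], [-16, 0]]


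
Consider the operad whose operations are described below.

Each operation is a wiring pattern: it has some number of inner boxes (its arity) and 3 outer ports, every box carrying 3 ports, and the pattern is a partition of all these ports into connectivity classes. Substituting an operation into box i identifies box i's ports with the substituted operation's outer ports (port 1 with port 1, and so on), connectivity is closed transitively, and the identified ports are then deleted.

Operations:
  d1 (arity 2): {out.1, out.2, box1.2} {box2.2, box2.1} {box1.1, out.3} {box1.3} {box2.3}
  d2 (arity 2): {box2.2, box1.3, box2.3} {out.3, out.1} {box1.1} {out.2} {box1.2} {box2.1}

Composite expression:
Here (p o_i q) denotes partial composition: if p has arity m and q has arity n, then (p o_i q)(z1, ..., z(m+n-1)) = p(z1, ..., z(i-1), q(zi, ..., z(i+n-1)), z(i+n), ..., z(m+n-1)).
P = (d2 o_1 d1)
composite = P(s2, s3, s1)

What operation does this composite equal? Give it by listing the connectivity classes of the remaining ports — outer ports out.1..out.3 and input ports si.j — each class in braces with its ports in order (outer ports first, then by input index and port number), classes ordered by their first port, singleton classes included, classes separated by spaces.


Two ports join when wires chain via d2-identified ports.
after d1, the pattern on (s2, s3) reads {out.1, out.2, s2.2} {out.3, s2.1} {s2.3} {s3.1, s3.2} {s3.3} (out.j = its outer ports)
after d2, the pattern on (s2, s3, s1) reads {out.1, out.3} {out.2} {s1.1} {s1.2, s1.3, s2.1} {s2.2} {s2.3} {s3.1, s3.2} {s3.3} (out.j = its outer ports)

{out.1, out.3} {out.2} {s1.1} {s1.2, s1.3, s2.1} {s2.2} {s2.3} {s3.1, s3.2} {s3.3}


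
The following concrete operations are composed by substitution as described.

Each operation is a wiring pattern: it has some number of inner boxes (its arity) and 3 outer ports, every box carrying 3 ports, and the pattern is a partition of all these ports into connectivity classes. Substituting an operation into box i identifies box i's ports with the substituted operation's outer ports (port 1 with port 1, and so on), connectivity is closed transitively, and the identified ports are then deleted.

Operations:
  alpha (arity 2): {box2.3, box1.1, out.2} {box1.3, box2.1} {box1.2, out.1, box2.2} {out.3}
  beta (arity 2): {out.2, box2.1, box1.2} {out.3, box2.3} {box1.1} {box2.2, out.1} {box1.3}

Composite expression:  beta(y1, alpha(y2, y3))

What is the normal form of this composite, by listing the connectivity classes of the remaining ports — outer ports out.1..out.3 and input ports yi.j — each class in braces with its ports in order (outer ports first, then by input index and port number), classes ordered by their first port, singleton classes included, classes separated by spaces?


{out.1, y2.1, y3.3} {out.2, y1.2, y2.2, y3.2} {out.3} {y1.1} {y1.3} {y2.3, y3.1}

Connectivity passes through glued beta-boundaries; trace each wire chain.
after alpha, the pattern on (y2, y3) reads {out.1, y2.2, y3.2} {out.2, y2.1, y3.3} {out.3} {y2.3, y3.1} (out.j = its outer ports)
after beta, the pattern on (y1, y2, y3) reads {out.1, y2.1, y3.3} {out.2, y1.2, y2.2, y3.2} {out.3} {y1.1} {y1.3} {y2.3, y3.1} (out.j = its outer ports)


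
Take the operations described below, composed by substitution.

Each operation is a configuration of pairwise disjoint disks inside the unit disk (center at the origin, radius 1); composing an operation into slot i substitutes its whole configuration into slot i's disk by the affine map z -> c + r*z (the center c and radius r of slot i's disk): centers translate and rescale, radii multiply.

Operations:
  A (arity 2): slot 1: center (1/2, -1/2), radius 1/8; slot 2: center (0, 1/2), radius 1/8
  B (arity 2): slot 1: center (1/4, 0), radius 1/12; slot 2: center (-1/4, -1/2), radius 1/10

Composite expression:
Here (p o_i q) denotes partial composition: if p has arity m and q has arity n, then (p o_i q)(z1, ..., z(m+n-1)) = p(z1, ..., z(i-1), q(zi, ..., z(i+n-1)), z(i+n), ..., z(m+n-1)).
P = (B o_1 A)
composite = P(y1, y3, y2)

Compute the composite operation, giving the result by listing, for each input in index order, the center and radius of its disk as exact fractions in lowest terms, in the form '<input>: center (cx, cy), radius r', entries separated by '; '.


y1: center (7/24, -1/24), radius 1/96; y2: center (-1/4, -1/2), radius 1/10; y3: center (1/4, 1/24), radius 1/96


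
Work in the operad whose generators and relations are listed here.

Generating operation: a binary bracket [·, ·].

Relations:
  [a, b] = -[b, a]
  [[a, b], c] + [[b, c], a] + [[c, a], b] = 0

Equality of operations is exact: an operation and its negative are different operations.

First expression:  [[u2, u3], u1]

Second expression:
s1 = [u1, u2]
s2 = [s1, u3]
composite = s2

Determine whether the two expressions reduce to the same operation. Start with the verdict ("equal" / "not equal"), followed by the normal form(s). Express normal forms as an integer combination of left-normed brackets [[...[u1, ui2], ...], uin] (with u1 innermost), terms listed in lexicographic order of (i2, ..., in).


not equal: they reduce to -[[u1, u2], u3] + [[u1, u3], u2] and [[u1, u2], u3]


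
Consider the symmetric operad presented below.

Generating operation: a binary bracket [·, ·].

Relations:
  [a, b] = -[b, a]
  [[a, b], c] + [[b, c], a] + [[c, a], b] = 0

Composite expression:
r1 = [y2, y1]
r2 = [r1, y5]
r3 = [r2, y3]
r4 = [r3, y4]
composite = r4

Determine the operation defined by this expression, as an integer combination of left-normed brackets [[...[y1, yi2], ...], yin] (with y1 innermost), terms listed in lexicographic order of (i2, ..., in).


-[[[[y1, y2], y5], y3], y4]

Left-normed coefficients sit on the y1-initial expansion words.
Composite bracket: [[[[y2, y1], y5], y3], y4]
Each bracket splits as ab - ba, giving 16 signed words (2^4 = 16).
Only words starting with y1 matter:
  word y1y2y5y3y4 has sign -1, contributing -[[[[y1, y2], y5], y3], y4]


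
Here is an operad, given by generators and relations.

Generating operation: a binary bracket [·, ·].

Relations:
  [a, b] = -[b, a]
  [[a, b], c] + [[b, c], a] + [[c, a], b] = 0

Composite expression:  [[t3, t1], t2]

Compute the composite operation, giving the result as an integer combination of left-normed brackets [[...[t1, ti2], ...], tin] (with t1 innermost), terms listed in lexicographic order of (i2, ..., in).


In the tensor algebra, words opening t1 carry the t1-anchored form.
Composite bracket: [[t3, t1], t2]
Expanding via [a, b] = ab - ba: 4 signed words (2^2 = 4).
Keep just the words that open with t1:
  sign of t1t3t2 is -1, so it contributes -[[t1, t3], t2]

-[[t1, t3], t2]


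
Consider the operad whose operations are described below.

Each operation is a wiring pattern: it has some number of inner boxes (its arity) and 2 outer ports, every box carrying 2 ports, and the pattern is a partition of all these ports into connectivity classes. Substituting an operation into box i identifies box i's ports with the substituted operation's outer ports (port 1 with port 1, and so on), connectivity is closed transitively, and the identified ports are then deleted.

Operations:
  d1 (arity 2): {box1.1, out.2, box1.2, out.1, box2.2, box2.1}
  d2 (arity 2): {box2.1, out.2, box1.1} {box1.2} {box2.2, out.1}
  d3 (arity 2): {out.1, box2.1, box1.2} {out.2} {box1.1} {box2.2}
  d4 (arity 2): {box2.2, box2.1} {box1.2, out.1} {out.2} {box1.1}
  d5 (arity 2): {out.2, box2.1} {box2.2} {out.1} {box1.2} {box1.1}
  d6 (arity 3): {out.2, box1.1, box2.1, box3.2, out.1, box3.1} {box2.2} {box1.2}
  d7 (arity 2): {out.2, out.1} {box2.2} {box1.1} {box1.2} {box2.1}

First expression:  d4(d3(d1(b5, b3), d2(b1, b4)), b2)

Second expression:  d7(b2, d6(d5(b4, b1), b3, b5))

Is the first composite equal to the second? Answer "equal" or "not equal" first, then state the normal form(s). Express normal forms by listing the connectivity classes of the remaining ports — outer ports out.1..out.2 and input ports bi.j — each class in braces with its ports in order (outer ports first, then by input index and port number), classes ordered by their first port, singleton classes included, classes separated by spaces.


not equal; the first gives {out.1} {out.2} {b1.1, b4.1} {b1.2} {b2.1, b2.2} {b3.1, b3.2, b4.2, b5.1, b5.2} and the second {out.1, out.2} {b1.1} {b1.2} {b2.1} {b2.2} {b3.1, b5.1, b5.2} {b3.2} {b4.1} {b4.2}

In normal form, the first expression is {out.1} {out.2} {b1.1, b4.1} {b1.2} {b2.1, b2.2} {b3.1, b3.2, b4.2, b5.1, b5.2}
In normal form, the second expression is {out.1, out.2} {b1.1} {b1.2} {b2.1} {b2.2} {b3.1, b5.1, b5.2} {b3.2} {b4.1} {b4.2}
They disagree, so not equal.


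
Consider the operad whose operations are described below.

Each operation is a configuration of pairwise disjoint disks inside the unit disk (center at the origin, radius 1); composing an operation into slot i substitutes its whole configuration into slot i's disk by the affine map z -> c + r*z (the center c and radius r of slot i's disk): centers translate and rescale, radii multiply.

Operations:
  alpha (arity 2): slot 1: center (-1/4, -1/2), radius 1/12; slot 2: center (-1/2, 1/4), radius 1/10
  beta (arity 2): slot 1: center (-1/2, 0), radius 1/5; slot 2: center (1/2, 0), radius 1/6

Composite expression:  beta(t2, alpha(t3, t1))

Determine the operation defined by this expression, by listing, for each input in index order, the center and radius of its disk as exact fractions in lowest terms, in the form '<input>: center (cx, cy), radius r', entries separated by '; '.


t1: center (5/12, 1/24), radius 1/60; t2: center (-1/2, 0), radius 1/5; t3: center (11/24, -1/12), radius 1/72

Nesting under beta composes maps z -> c + r*z down each t-path.
tracing t2 down its 1-map path: center (-1/2, 0), radius 1/5
tracing t3 down its 2-map path: center (11/24, -1/12), radius 1/72
tracing t1 down its 2-map path: center (5/12, 1/24), radius 1/60


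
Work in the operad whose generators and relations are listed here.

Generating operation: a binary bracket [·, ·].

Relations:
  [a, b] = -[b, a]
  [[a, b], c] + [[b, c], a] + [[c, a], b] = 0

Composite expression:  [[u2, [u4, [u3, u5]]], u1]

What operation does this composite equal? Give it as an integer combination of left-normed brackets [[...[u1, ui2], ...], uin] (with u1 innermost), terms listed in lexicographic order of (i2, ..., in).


[[[[u1, u2], u3], u5], u4] - [[[[u1, u2], u4], u3], u5] + [[[[u1, u2], u4], u5], u3] - [[[[u1, u2], u5], u3], u4] - [[[[u1, u3], u5], u4], u2] + [[[[u1, u4], u3], u5], u2] - [[[[u1, u4], u5], u3], u2] + [[[[u1, u5], u3], u4], u2]

A multilinear Lie element is pinned by u1-initial words (u1 innermost).
Composite bracket: [[u2, [u4, [u3, u5]]], u1]
Expanding via [a, b] = ab - ba: 16 signed words (2^4 = 16).
Only words starting with u1 matter:
  u1u2u3u5u4 appears with sign +1, giving the term +[[[[u1, u2], u3], u5], u4]
  u1u2u4u3u5 appears with sign -1, giving the term -[[[[u1, u2], u4], u3], u5]
  u1u2u4u5u3 appears with sign +1, giving the term +[[[[u1, u2], u4], u5], u3]
  u1u2u5u3u4 appears with sign -1, giving the term -[[[[u1, u2], u5], u3], u4]
  u1u3u5u4u2 appears with sign -1, giving the term -[[[[u1, u3], u5], u4], u2]
  u1u4u3u5u2 appears with sign +1, giving the term +[[[[u1, u4], u3], u5], u2]
  u1u4u5u3u2 appears with sign -1, giving the term -[[[[u1, u4], u5], u3], u2]
  u1u5u3u4u2 appears with sign +1, giving the term +[[[[u1, u5], u3], u4], u2]


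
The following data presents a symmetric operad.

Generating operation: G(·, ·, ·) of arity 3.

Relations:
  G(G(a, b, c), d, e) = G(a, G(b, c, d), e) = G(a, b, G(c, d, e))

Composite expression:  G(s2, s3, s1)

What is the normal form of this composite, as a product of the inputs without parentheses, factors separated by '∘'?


Every regrouping of G is equal, so read the s-inputs in written order.
G(s2, s3, s1) spells out as s2 ∘ s3 ∘ s1

s2 ∘ s3 ∘ s1


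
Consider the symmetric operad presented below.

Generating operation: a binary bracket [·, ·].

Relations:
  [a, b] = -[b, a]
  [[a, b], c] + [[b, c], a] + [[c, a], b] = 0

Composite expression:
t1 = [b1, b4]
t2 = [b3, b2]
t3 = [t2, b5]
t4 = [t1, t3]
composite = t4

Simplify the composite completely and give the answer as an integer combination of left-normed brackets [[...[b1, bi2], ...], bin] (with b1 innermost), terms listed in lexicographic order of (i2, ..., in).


-[[[[b1, b4], b2], b3], b5] + [[[[b1, b4], b3], b2], b5] + [[[[b1, b4], b5], b2], b3] - [[[[b1, b4], b5], b3], b2]

Antisymmetry and Jacobi reduce to b1-anchored left-normed brackets.
Composite bracket: [[b1, b4], [[b3, b2], b5]]
The bracket unfolds into 16 signed words via [a, b] = ab - ba (2^4 = 16).
The b1-initial words carry the normal form:
  sign of b1b4b2b3b5 is -1, so it contributes -[[[[b1, b4], b2], b3], b5]
  sign of b1b4b3b2b5 is +1, so it contributes +[[[[b1, b4], b3], b2], b5]
  sign of b1b4b5b2b3 is +1, so it contributes +[[[[b1, b4], b5], b2], b3]
  sign of b1b4b5b3b2 is -1, so it contributes -[[[[b1, b4], b5], b3], b2]


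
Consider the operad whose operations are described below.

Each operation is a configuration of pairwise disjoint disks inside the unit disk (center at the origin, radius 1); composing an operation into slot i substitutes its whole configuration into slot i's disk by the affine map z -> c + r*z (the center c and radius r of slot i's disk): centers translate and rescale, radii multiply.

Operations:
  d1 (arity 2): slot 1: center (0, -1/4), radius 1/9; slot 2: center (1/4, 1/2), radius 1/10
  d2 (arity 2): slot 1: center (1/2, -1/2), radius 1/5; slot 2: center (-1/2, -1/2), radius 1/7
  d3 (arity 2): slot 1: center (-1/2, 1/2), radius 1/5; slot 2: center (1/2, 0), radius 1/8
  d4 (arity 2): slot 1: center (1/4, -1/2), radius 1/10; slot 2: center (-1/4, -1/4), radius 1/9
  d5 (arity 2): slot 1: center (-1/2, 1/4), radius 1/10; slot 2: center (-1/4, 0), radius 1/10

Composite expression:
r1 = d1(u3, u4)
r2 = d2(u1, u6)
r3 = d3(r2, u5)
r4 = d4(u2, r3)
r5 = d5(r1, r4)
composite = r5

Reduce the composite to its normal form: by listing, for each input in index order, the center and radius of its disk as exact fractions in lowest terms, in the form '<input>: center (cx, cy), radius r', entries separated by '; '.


Each u-disk chains the slot maps above it in d5; radii multiply.
u3 passes through 2 substitutions, ending at center (-1/2, 9/40), radius 1/90
u4 passes through 2 substitutions, ending at center (-19/40, 3/10), radius 1/100
u2 passes through 2 substitutions, ending at center (-9/40, -1/20), radius 1/100
u1 passes through 4 substitutions, ending at center (-503/1800, -37/1800), radius 1/2250
u6 passes through 4 substitutions, ending at center (-169/600, -37/1800), radius 1/3150
u5 passes through 3 substitutions, ending at center (-97/360, -1/40), radius 1/720

u1: center (-503/1800, -37/1800), radius 1/2250; u2: center (-9/40, -1/20), radius 1/100; u3: center (-1/2, 9/40), radius 1/90; u4: center (-19/40, 3/10), radius 1/100; u5: center (-97/360, -1/40), radius 1/720; u6: center (-169/600, -37/1800), radius 1/3150


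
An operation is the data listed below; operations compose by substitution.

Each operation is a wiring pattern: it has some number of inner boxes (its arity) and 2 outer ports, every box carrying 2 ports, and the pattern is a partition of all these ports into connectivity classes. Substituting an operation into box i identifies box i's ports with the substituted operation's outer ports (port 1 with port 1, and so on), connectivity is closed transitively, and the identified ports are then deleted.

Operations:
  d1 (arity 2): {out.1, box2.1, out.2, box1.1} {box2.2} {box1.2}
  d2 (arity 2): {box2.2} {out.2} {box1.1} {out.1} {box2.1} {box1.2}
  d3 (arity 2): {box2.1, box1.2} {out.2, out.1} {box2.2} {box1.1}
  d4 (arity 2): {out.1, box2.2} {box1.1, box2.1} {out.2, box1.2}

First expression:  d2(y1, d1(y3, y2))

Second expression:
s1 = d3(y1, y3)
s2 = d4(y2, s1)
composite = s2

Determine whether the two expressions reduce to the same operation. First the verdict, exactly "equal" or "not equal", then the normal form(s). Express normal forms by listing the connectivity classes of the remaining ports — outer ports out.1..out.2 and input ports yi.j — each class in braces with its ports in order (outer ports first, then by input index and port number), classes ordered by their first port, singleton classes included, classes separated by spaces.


not equal — first {out.1} {out.2} {y1.1} {y1.2} {y2.1, y3.1} {y2.2} {y3.2}, second {out.1, y2.1} {out.2, y2.2} {y1.1} {y1.2, y3.1} {y3.2}

Reducing the first expression gives {out.1} {out.2} {y1.1} {y1.2} {y2.1, y3.1} {y2.2} {y3.2}
Reducing the second expression gives {out.1, y2.1} {out.2, y2.2} {y1.1} {y1.2, y3.1} {y3.2}
They disagree, so not equal.


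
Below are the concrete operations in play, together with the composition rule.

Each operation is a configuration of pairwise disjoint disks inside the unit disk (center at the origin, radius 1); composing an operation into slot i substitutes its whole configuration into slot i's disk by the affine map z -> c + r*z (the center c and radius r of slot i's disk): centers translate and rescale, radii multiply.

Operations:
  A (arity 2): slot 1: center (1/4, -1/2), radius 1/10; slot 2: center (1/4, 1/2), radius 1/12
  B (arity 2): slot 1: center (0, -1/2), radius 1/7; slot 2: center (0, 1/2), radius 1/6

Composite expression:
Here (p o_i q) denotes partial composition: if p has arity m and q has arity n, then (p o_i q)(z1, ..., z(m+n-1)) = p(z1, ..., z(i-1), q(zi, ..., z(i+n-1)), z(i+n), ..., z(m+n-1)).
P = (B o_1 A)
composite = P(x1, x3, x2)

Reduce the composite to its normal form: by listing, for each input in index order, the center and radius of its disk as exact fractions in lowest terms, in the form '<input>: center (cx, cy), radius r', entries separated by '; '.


Follow each x-input down from B: c' goes to c + r*c', radius to r*r'.
input x1: applying the 2 nested substitutions gives center (1/28, -4/7), radius 1/70
input x3: applying the 2 nested substitutions gives center (1/28, -3/7), radius 1/84
input x2: applying the 1 nested substitution gives center (0, 1/2), radius 1/6

x1: center (1/28, -4/7), radius 1/70; x2: center (0, 1/2), radius 1/6; x3: center (1/28, -3/7), radius 1/84


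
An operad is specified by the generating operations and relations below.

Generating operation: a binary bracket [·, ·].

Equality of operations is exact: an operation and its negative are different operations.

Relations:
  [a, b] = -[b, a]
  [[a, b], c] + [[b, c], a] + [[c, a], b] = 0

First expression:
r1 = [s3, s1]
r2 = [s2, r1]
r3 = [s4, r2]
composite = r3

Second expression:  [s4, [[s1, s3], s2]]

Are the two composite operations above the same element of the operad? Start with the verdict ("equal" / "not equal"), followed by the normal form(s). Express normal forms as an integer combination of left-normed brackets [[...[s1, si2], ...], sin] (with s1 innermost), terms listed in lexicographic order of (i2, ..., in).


The first composite normalizes to -[[[s1, s3], s2], s4]
The second composite normalizes to -[[[s1, s3], s2], s4]
The normal forms match — equal.

equal: each reduces to -[[[s1, s3], s2], s4]


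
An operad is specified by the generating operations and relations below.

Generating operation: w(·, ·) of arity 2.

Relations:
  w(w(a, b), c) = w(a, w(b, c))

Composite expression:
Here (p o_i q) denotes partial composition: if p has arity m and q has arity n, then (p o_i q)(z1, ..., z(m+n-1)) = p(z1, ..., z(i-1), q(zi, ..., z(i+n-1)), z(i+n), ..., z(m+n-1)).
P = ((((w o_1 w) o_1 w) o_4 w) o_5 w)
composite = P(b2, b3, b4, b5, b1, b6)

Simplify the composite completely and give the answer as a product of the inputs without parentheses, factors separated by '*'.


All parenthesizations of w agree; list the b-inputs left to right.
w(b2, b3) unparenthesizes to b2 * b3
w(w(b2, b3), b4) unparenthesizes to b2 * b3 * b4
w(b1, b6) unparenthesizes to b1 * b6
w(b5, w(b1, b6)) unparenthesizes to b5 * b1 * b6
w(w(w(b2, b3), b4), w(b5, w(b1, b6))) unparenthesizes to b2 * b3 * b4 * b5 * b1 * b6

b2 * b3 * b4 * b5 * b1 * b6


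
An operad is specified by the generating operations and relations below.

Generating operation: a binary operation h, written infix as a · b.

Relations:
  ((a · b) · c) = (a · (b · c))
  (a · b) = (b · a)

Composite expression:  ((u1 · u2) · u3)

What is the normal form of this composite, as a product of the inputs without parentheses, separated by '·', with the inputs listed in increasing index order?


Key point: h commutes, so take the u-inputs in any fixed order.
(u1 · u2) spells out as u1 · u2
((u1 · u2) · u3) spells out as u1 · u2 · u3
reordering the factors by index: u1 · u2 · u3

u1 · u2 · u3


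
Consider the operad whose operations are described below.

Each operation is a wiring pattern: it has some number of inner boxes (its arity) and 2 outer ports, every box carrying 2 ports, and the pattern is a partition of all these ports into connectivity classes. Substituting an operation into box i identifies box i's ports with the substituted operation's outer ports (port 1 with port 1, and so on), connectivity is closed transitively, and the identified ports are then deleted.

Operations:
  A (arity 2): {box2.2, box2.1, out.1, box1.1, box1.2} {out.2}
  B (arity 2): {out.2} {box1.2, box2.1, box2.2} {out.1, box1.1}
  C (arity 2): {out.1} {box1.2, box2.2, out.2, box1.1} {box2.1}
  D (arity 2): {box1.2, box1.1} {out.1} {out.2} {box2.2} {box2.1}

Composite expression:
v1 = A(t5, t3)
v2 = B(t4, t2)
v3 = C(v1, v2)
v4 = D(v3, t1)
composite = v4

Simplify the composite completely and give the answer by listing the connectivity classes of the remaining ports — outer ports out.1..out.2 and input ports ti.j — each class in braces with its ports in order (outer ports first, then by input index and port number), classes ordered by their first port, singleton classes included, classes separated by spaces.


{out.1} {out.2} {t1.1} {t1.2} {t2.1, t2.2, t4.2} {t3.1, t3.2, t5.1, t5.2} {t4.1}

Treat the ports identified at D as solder joints: merge, then drop.
through A, on inputs (t5, t3): {out.1, t3.1, t3.2, t5.1, t5.2} {out.2} (out.j = stage outer ports)
through B, on inputs (t4, t2): {out.1, t4.1} {out.2} {t2.1, t2.2, t4.2} (out.j = stage outer ports)
through C, on inputs (t5, t3, t4, t2): {out.1} {out.2, t3.1, t3.2, t5.1, t5.2} {t2.1, t2.2, t4.2} {t4.1} (out.j = stage outer ports)
through D, on inputs (t5, t3, t4, t2, t1): {out.1} {out.2} {t1.1} {t1.2} {t2.1, t2.2, t4.2} {t3.1, t3.2, t5.1, t5.2} {t4.1} (out.j = stage outer ports)


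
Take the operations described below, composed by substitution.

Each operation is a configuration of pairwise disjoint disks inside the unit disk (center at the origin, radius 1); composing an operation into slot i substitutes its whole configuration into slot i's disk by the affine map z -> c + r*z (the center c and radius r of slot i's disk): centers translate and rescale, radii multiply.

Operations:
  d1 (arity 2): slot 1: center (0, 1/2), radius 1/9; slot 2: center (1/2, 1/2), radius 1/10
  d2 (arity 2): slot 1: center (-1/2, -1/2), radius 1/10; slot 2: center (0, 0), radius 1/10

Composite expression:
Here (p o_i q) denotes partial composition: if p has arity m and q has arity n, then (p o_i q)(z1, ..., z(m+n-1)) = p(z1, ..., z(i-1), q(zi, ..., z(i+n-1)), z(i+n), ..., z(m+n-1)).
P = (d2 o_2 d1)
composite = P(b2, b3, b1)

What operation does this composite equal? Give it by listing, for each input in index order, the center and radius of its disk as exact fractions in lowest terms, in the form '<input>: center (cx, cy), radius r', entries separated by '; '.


b1: center (1/20, 1/20), radius 1/100; b2: center (-1/2, -1/2), radius 1/10; b3: center (0, 1/20), radius 1/90

Nesting under d2 composes maps z -> c + r*z down each b-path.
input b2: applying the 1 nested substitution gives center (-1/2, -1/2), radius 1/10
input b3: applying the 2 nested substitutions gives center (0, 1/20), radius 1/90
input b1: applying the 2 nested substitutions gives center (1/20, 1/20), radius 1/100
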